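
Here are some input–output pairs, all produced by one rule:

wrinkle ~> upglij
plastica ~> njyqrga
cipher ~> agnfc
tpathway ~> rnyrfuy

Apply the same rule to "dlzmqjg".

The rule is to delete the last character, then shift every letter 2 places backward in the alphabet (wrapping around).
For "dlzmqjg", step one produces "dlzmqj"; step two turns that into "bjxkoh".

bjxkoh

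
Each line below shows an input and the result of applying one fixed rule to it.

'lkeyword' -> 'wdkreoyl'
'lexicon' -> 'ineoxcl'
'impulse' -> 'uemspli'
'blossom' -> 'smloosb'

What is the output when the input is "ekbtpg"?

What's happening: take characters alternately from the front and the back (1st, last, 2nd, 2nd-last, ...), then swap the first and last characters.
Working it through for "ekbtpg": intermediate "egkpbt", final "tgkpbe".

tgkpbe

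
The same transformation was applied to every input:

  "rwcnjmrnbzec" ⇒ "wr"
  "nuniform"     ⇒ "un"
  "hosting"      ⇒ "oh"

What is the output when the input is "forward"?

What's happening: swap each adjacent pair of characters (1↔2, 3↔4, ...), then keep only the first 2 characters.
Doing the same to "forward": "of".
(Check on "hosting": → "ohtsnig" → "oh" ✓)

of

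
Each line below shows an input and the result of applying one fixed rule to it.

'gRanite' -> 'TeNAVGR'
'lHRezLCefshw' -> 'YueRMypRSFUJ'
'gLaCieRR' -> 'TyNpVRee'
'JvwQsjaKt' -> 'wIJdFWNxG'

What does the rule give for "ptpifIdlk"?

The transformation: shift every letter 13 places forward in the alphabet (wrapping around) — i.e. ROT13, then flip the case of every letter.
Starting from "ptpifIdlk": after the first operation, "cgcvsVqyx"; after the second, "CGCVSvQYX".

CGCVSvQYX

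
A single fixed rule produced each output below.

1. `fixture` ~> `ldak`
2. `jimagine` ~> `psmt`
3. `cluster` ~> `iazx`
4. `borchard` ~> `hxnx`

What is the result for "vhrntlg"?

bxzm

In each case the input is transformed by: shift every letter 6 places forward in the alphabet (wrapping around), then keep every other character starting from the first (positions 1st, 3rd, 5th, ...).
On "vhrntlg" that produces "bxzm".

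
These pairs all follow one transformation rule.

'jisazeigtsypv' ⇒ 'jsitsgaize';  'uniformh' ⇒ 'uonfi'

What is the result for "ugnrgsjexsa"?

The transformation: delete the last 3 characters, then take characters alternately from the front and the back (1st, last, 2nd, 2nd-last, ...).
Working it through for "ugnrgsjexsa": intermediate "ugnrgsje", final "uegjnsrg".

uegjnsrg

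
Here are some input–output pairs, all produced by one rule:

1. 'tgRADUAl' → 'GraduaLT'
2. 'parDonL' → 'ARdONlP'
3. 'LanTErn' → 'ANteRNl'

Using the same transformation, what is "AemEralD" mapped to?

The transformation: move the first character to the end, then flip the case of every letter.
Working it through for "AemEralD": intermediate "emEralDA", final "EMeRALda".
(Check on "tgRADUAl": → "gRADUAlt" → "GraduaLT" ✓)

EMeRALda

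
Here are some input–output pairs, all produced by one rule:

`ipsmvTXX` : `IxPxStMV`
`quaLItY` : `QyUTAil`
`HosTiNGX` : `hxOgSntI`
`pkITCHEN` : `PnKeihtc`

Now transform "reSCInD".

RdENsic

Looking at the pairs, the operation is to flip the case of every letter, then take characters alternately from the front and the back (1st, last, 2nd, 2nd-last, ...).
"reSCInD" → "REsciNd" → "RdENsic".
(Check on "quaLItY": → "QUAliTy" → "QyUTAil" ✓)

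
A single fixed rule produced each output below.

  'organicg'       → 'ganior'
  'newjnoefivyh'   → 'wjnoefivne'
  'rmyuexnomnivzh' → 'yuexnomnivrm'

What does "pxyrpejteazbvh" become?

yrpejteazbpx

In each case the input is transformed by: delete the last 2 characters, then move the first 2 characters to the end (rotate left by 2).
Working it through for "pxyrpejteazbvh": intermediate "pxyrpejteazb", final "yrpejteazbpx".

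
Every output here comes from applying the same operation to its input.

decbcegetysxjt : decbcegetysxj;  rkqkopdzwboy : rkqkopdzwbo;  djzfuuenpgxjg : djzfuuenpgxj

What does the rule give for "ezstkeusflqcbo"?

In each case the input is transformed by: delete the last character.
"ezstkeusflqcbo" → "ezstkeusflqcb".

ezstkeusflqcb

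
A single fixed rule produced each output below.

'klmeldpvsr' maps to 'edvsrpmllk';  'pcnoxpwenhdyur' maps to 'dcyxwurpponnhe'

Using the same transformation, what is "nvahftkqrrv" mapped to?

favvtrrqnkh

The pattern: sort the characters into reverse alphabetical order, then move the last 2 characters to the front (rotate right by 2).
On "nvahftkqrrv": the first step gives "vvtrrqnkhfa", and the second then gives "favvtrrqnkh".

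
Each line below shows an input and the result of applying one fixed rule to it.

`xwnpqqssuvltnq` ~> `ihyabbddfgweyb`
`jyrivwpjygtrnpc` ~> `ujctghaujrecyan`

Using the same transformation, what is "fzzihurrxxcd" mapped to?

Each output is the input with this applied: shift every letter 11 places forward in the alphabet (wrapping around).
On "fzzihurrxxcd" that produces "qkktsfcciino".

qkktsfcciino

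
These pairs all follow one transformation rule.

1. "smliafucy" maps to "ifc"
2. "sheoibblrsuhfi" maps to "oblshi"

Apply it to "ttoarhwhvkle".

The rule is to delete the first 2 characters, then keep every other character starting from the second (positions 2nd, 4th, 6th, ...).
"ttoarhwhvkle" → "oarhwhvkle" → "ahhke".

ahhke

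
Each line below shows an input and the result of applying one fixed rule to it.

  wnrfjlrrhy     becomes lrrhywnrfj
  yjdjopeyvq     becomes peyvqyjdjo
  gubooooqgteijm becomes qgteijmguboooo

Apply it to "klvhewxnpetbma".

npetbmaklvhewx

The pattern: swap the front and back halves of the string.
Applying that to "klvhewxnpetbma" gives "npetbmaklvhewx".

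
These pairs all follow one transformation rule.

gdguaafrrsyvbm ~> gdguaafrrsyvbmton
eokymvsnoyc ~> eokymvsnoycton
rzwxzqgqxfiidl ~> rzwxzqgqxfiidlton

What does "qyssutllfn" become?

What's happening: append "ton".
On "qyssutllfn" that produces "qyssutllfnton".

qyssutllfnton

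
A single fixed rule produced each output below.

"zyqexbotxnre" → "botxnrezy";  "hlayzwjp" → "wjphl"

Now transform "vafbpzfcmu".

zfcmuva

Each output is the input with this applied: move the first 2 characters to the end (rotate left by 2), then delete the first 3 characters.
Starting from "vafbpzfcmu": after the first operation, "fbpzfcmuva"; after the second, "zfcmuva".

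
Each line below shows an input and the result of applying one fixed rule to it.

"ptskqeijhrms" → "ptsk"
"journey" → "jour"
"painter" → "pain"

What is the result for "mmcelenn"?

mmce

Looking at the pairs, the operation is to keep only the first 4 characters.
So "mmcelenn" becomes "mmce".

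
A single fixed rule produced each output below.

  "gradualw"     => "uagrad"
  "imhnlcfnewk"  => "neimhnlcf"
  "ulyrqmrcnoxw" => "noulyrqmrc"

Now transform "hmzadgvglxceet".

cehmzadgvglx

What's happening: delete the last 2 characters, then move the last 2 characters to the front (rotate right by 2).
Working it through for "hmzadgvglxceet": intermediate "hmzadgvglxce", final "cehmzadgvglx".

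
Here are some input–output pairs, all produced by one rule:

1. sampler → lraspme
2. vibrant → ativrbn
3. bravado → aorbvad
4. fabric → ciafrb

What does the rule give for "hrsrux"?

xurhrs

The pattern: swap each adjacent pair of characters (1↔2, 3↔4, ...), then move the last 2 characters to the front (rotate right by 2).
"hrsrux" → "xurhrs".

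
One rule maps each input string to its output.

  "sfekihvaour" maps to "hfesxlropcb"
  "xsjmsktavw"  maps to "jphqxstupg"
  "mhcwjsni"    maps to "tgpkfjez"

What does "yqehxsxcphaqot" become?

eupuzmexnlqvnb

What's happening: shift every letter 3 places backward in the alphabet (wrapping around), then move the first 3 characters to the end (rotate left by 3).
Applying both steps to "yqehxsxcphaqot": "vnbeupuzmexnlq", then "eupuzmexnlqvnb".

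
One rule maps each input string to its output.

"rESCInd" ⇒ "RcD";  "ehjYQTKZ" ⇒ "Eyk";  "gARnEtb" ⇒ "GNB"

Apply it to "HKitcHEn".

Each output is the input with this applied: flip the case of every letter, then keep one character in every 3, starting at position 1 (positions 1st, 4th, 7th, ...).
Doing the same to "HKitcHEn": "hTe".

hTe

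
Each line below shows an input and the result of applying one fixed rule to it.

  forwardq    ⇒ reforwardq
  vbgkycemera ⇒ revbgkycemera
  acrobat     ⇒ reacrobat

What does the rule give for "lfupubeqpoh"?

relfupubeqpoh

Each output is the input with this applied: prepend "re".
"lfupubeqpoh" → "relfupubeqpoh".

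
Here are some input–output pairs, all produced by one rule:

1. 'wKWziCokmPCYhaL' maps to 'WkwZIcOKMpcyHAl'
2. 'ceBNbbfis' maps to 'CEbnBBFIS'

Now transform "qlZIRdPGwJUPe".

QLzirDpgWjupE

The rule is to flip the case of every letter.
For "qlZIRdPGwJUPe" the result is "QLzirDpgWjupE".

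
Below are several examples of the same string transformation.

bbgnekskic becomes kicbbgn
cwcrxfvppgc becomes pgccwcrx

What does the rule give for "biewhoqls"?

qlsbie

Rule — move the last 3 characters to the front (rotate right by 3), then delete the last 3 characters.
Working it through for "biewhoqls": intermediate "qlsbiewho", final "qlsbie".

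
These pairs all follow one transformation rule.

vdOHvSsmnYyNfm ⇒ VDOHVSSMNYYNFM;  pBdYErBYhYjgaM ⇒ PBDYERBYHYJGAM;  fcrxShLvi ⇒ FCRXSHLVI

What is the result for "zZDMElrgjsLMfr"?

Looking at the pairs, the operation is to convert every letter to uppercase.
So "zZDMElrgjsLMfr" becomes "ZZDMELRGJSLMFR".

ZZDMELRGJSLMFR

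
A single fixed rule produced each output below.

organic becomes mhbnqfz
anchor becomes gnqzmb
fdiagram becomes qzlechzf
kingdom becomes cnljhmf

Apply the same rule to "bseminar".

Looking at the pairs, the operation is to shift every letter 1 place backward in the alphabet (wrapping around), then move the last 3 characters to the front (rotate right by 3).
Applying both steps to "bseminar": "ardlhmzq", then "mzqardlh".

mzqardlh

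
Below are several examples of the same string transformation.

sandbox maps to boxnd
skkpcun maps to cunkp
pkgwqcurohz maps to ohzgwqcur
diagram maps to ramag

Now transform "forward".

ardrw

What's happening: delete the first 2 characters, then move the last 3 characters to the front (rotate right by 3).
Applying both steps to "forward": "rward", then "ardrw".
(Check on "skkpcun": → "kpcun" → "cunkp" ✓)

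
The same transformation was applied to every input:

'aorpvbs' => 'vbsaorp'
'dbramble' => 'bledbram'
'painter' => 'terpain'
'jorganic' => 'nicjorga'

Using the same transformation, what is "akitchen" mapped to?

henakitc

The pattern: move the last 3 characters to the front (rotate right by 3).
"akitchen" → "henakitc".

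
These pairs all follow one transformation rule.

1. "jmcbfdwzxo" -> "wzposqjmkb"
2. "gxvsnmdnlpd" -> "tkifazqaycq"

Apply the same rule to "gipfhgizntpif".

tvcsutvmagcvs

The transformation: shift every letter 13 places forward in the alphabet (wrapping around) — i.e. ROT13.
On "gipfhgizntpif" that produces "tvcsutvmagcvs".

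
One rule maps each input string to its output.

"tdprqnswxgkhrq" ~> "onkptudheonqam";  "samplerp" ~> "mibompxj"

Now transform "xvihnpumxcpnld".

ekmrjuzmkiausf

Rule — move the first 3 characters to the end (rotate left by 3), then shift every letter 3 places backward in the alphabet (wrapping around).
On "xvihnpumxcpnld" that produces "ekmrjuzmkiausf".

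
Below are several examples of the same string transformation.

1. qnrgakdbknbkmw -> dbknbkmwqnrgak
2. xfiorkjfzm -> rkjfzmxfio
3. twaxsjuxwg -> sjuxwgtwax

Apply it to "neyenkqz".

enkqzney

What's happening: swap the front and back halves of the string, then move the last character to the front.
"neyenkqz" → "enkqzney".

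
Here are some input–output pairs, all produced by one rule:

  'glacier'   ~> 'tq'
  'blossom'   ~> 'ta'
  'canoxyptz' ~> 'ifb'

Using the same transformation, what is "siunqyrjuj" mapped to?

qyr

The rule is to keep one character in every 3, starting at position 2 (positions 2nd, 5th, 8th, ...), then shift every letter 8 places forward in the alphabet (wrapping around).
So "siunqyrjuj" becomes "qyr".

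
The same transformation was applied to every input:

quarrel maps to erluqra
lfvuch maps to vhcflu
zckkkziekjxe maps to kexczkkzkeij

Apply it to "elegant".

natlege

The rule is to swap each adjacent pair of characters (1↔2, 3↔4, ...), then move the last 3 characters to the front (rotate right by 3).
Starting from "elegant": after the first operation, "legenat"; after the second, "natlege".
(Check on "zckkkziekjxe": → "czkkzkeijkex" → "kexczkkzkeij" ✓)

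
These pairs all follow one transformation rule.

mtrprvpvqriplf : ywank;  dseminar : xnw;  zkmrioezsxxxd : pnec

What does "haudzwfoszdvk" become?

feti

The transformation: keep one character in every 3, starting at position 2 (positions 2nd, 5th, 8th, ...), then shift every letter 5 places forward in the alphabet (wrapping around).
Working it through for "haudzwfoszdvk": intermediate "azod", final "feti".
(Check on "mtrprvpvqriplf": → "trvif" → "ywank" ✓)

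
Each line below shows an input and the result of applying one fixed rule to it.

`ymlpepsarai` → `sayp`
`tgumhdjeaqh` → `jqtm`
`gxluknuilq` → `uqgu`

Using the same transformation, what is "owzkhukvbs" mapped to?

The transformation: keep one character in every 3, starting at position 1 (positions 1st, 4th, 7th, ...), then move the last 2 characters to the front (rotate right by 2).
On "owzkhukvbs" that produces "ksok".

ksok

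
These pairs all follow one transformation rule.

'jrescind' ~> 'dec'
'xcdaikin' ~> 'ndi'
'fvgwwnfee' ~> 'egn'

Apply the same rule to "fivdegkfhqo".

ovfg

The transformation: take characters alternately from the front and the back (1st, last, 2nd, 2nd-last, ...), then keep one character in every 3, starting at position 2 (positions 2nd, 5th, 8th, ...).
On "fivdegkfhqo": the first step gives "foiqvhdfekg", and the second then gives "ovfg".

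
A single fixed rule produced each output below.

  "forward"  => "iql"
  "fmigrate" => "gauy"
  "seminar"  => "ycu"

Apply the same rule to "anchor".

Each output is the input with this applied: shift every letter 6 places backward in the alphabet (wrapping around), then keep every other character starting from the second (positions 2nd, 4th, 6th, ...).
Starting from "anchor": after the first operation, "uhwbil"; after the second, "hbl".

hbl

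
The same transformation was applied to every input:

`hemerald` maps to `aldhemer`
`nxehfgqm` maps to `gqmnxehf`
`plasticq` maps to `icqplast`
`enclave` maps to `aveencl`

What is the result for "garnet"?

netgar

Each output is the input with this applied: move the last 3 characters to the front (rotate right by 3).
"garnet" → "netgar".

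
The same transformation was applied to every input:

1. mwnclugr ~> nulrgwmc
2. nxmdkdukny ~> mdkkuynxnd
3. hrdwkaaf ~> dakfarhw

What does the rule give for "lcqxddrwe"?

In each case the input is transformed by: swap each adjacent pair of characters (1↔2, 3↔4, ...), then move the first 3 characters to the end (rotate left by 3).
On "lcqxddrwe": the first step gives "clxqddwre", and the second then gives "qddwreclx".

qddwreclx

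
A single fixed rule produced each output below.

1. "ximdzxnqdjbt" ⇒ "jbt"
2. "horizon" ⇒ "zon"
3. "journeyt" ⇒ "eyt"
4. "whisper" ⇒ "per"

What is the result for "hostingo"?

ngo

Each output is the input with this applied: keep only the last 3 characters.
For "hostingo" the result is "ngo".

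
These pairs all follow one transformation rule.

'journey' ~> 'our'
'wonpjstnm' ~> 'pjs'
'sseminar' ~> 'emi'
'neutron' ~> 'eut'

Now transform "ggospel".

The rule is to move the last 3 characters to the front (rotate right by 3), then keep only the last 3 characters.
For "ggospel" the result is "gos".
(Check on "sseminar": → "narssemi" → "emi" ✓)

gos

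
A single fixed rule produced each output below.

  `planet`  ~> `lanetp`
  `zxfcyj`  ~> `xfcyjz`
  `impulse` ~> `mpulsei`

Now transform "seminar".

Looking at the pairs, the operation is to move the first character to the end.
On "seminar" that produces "eminars".

eminars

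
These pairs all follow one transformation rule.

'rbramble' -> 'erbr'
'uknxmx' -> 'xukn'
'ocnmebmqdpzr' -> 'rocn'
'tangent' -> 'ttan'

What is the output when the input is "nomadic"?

The transformation: move the last character to the front, then keep only the first 4 characters.
On "nomadic": the first step gives "cnomadi", and the second then gives "cnom".
(Check on "rbramble": → "erbrambl" → "erbr" ✓)

cnom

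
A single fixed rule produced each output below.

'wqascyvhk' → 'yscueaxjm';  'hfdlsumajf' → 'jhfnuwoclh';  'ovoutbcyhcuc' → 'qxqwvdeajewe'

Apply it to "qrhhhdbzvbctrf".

stjjjfdbxdevth

The rule is to shift every letter 2 places forward in the alphabet (wrapping around).
So "qrhhhdbzvbctrf" becomes "stjjjfdbxdevth".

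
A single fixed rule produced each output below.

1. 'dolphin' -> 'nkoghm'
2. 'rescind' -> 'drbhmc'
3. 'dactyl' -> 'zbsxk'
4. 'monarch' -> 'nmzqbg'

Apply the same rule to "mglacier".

Rule — shift every letter 1 place backward in the alphabet (wrapping around), then delete the first character.
Starting from "mglacier": after the first operation, "lfkzbhdq"; after the second, "fkzbhdq".
(Check on "monarch": → "lnmzqbg" → "nmzqbg" ✓)

fkzbhdq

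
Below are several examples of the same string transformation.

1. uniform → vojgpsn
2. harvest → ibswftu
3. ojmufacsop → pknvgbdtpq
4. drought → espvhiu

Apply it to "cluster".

dmvtufs

In each case the input is transformed by: shift every letter 1 place forward in the alphabet (wrapping around).
For "cluster" the result is "dmvtufs".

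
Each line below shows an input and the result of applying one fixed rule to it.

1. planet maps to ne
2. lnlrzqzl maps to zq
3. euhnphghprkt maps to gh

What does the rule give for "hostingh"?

in

The transformation: swap the front and back halves of the string, then keep only the first 2 characters.
So "hostingh" becomes "in".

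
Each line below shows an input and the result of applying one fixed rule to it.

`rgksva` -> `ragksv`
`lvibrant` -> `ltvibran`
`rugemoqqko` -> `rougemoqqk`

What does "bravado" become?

The rule is to swap the first and last characters, then move the last character to the front.
On "bravado" that produces "boravad".

boravad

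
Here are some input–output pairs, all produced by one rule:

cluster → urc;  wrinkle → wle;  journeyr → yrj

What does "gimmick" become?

In each case the input is transformed by: sort the characters into reverse alphabetical order, then keep one character in every 3, starting at position 1 (positions 1st, 4th, 7th, ...).
For "gimmick" the result is "mic".

mic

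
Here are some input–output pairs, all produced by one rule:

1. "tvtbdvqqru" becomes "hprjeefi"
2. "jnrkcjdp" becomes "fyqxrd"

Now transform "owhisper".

In each case the input is transformed by: delete the first 2 characters, then shift every letter 12 places backward in the alphabet (wrapping around).
On "owhisper": the first step gives "hisper", and the second then gives "vwgdsf".

vwgdsf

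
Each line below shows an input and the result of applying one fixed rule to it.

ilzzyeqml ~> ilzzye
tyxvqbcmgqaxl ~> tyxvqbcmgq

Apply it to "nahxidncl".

nahxid

What's happening: delete the last 3 characters.
"nahxidncl" → "nahxid".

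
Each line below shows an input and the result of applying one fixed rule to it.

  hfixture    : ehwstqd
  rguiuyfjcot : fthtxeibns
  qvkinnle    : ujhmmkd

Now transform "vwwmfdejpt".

In each case the input is transformed by: delete the first character, then shift every letter 1 place backward in the alphabet (wrapping around).
Applying both steps to "vwwmfdejpt": "wwmfdejpt", then "vvlecdios".

vvlecdios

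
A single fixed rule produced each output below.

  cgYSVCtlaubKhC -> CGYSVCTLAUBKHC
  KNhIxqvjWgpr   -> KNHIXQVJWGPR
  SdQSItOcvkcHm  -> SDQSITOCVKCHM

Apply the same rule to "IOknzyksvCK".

In each case the input is transformed by: convert every letter to uppercase.
"IOknzyksvCK" → "IOKNZYKSVCK".

IOKNZYKSVCK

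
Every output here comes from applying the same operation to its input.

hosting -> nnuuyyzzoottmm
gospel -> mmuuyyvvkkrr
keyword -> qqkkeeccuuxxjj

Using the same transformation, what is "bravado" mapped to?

hhxxggbbggjjuu

In each case the input is transformed by: double every character, then shift every letter 6 places forward in the alphabet (wrapping around).
For "bravado", step one produces "bbrraavvaaddoo"; step two turns that into "hhxxggbbggjjuu".
(Check on "keyword": → "kkeeyywwoorrdd" → "qqkkeeccuuxxjj" ✓)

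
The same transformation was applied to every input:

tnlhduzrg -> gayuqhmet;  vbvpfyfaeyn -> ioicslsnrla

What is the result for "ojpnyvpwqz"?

What's happening: shift every letter 13 places forward in the alphabet (wrapping around) — i.e. ROT13.
So "ojpnyvpwqz" becomes "bwcalicjdm".

bwcalicjdm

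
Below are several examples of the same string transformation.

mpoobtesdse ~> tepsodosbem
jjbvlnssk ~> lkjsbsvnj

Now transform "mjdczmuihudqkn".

injkdqcdzumhum

The pattern: take characters alternately from the front and the back (1st, last, 2nd, 2nd-last, ...), then swap the first and last characters.
On "mjdczmuihudqkn": the first step gives "mnjkdqcdzumhui", and the second then gives "injkdqcdzumhum".
(Check on "mpoobtesdse": → "mepsodosbet" → "tepsodosbem" ✓)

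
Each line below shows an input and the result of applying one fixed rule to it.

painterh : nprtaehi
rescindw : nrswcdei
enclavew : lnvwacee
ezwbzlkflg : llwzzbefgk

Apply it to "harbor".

The pattern: sort the characters into alphabetical order, then swap the front and back halves of the string.
Working it through for "harbor": intermediate "abhorr", final "orrabh".

orrabh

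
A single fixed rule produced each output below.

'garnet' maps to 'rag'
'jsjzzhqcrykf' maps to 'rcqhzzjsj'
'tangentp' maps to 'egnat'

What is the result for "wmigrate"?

rgimw

The rule is to reverse the string, then delete the first 3 characters.
Starting from "wmigrate": after the first operation, "etargimw"; after the second, "rgimw".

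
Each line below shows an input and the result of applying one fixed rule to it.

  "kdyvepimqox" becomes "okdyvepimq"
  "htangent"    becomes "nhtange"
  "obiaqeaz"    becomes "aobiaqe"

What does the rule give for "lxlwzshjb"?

Looking at the pairs, the operation is to delete the last character, then move the last character to the front.
Working it through for "lxlwzshjb": intermediate "lxlwzshj", final "jlxlwzsh".

jlxlwzsh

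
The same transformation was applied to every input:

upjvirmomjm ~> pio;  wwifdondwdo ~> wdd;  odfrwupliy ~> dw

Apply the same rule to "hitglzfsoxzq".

ils

Rule — delete the last 3 characters, then keep one character in every 3, starting at position 2 (positions 2nd, 5th, 8th, ...).
Applying both steps to "hitglzfsoxzq": "hitglzfso", then "ils".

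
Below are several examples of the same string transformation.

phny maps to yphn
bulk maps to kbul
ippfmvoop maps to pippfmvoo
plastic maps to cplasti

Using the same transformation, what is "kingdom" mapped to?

mkingdo

Rule — move the last character to the front.
So "kingdom" becomes "mkingdo".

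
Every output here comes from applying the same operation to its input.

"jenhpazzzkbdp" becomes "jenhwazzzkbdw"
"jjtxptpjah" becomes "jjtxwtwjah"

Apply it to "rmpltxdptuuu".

The transformation: replace every "p" with "w".
So "rmpltxdptuuu" becomes "rmwltxdwtuuu".

rmwltxdwtuuu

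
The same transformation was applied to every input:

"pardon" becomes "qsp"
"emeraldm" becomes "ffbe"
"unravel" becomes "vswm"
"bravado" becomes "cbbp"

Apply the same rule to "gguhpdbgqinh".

hvqcro

Each output is the input with this applied: keep every other character starting from the first (positions 1st, 3rd, 5th, ...), then shift every letter 1 place forward in the alphabet (wrapping around).
Starting from "gguhpdbgqinh": after the first operation, "gupbqn"; after the second, "hvqcro".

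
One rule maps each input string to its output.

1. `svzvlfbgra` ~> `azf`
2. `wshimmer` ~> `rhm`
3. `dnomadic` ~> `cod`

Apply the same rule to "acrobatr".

rra

What's happening: move the last 2 characters to the front (rotate right by 2), then keep one character in every 3, starting at position 2 (positions 2nd, 5th, 8th, ...).
Starting from "acrobatr": after the first operation, "tracroba"; after the second, "rra".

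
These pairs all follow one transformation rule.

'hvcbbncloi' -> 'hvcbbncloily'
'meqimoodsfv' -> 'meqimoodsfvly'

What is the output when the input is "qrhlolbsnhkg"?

The rule is to append "ly".
"qrhlolbsnhkg" → "qrhlolbsnhkgly".

qrhlolbsnhkgly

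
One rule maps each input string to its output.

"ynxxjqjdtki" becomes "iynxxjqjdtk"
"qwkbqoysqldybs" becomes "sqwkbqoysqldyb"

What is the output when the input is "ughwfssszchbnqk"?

The pattern: move the last character to the front.
So "ughwfssszchbnqk" becomes "kughwfssszchbnq".

kughwfssszchbnq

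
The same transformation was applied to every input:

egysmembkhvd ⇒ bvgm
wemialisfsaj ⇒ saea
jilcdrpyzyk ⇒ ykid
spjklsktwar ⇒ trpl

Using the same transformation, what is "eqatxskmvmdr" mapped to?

The rule is to keep one character in every 3, starting at position 2 (positions 2nd, 5th, 8th, ...), then move the last 2 characters to the front (rotate right by 2).
Doing the same to "eqatxskmvmdr": "mdqx".

mdqx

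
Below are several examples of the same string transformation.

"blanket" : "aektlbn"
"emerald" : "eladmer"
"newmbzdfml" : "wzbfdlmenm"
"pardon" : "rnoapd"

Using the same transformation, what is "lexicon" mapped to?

Each output is the input with this applied: swap each adjacent pair of characters (1↔2, 3↔4, ...), then move the first 3 characters to the end (rotate left by 3).
Working it through for "lexicon": intermediate "elixocn", final "xocneli".

xocneli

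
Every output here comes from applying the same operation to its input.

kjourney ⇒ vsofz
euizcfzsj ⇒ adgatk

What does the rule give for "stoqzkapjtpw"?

The rule is to delete the first 3 characters, then shift every letter 1 place forward in the alphabet (wrapping around).
Starting from "stoqzkapjtpw": after the first operation, "qzkapjtpw"; after the second, "ralbqkuqx".

ralbqkuqx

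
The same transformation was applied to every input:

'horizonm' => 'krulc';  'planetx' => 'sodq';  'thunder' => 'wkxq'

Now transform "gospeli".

Rule — shift every letter 3 places forward in the alphabet (wrapping around), then delete the last 3 characters.
Working it through for "gospeli": intermediate "jrvshol", final "jrvs".

jrvs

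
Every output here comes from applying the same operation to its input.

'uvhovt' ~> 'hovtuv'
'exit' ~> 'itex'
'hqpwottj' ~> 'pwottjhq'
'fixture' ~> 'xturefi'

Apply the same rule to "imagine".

Rule — move the first 2 characters to the end (rotate left by 2).
Applying that to "imagine" gives "agineim".

agineim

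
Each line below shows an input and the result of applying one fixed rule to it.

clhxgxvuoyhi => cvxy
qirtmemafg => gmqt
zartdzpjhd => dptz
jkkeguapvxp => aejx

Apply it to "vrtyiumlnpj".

What's happening: keep one character in every 3, starting at position 1 (positions 1st, 4th, 7th, ...), then sort the characters into alphabetical order.
Applying that to "vrtyiumlnpj" gives "mpvy".

mpvy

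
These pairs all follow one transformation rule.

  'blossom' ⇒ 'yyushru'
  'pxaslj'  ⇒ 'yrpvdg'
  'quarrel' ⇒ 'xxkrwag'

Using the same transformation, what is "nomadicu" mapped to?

gjoiatus

In each case the input is transformed by: shift every letter 6 places forward in the alphabet (wrapping around), then move the first 3 characters to the end (rotate left by 3).
On "nomadicu" that produces "gjoiatus".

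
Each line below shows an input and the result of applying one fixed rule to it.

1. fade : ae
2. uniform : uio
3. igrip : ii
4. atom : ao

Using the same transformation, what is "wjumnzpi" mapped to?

ui

The pattern: keep only the vowels.
On "wjumnzpi" that produces "ui".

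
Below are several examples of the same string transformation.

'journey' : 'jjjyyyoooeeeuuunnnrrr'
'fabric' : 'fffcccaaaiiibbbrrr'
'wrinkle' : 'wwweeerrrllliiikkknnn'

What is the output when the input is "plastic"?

The rule is to take characters alternately from the front and the back (1st, last, 2nd, 2nd-last, ...), then repeat every character 3 times.
For "plastic", step one produces "pcliats"; step two turns that into "pppcccllliiiaaatttsss".
(Check on "fabric": → "fcaibr" → "fffcccaaaiiibbbrrr" ✓)

pppcccllliiiaaatttsss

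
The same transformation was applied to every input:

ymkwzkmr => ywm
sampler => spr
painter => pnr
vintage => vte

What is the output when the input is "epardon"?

What's happening: keep one character in every 3, starting at position 1 (positions 1st, 4th, 7th, ...).
So "epardon" becomes "ern".

ern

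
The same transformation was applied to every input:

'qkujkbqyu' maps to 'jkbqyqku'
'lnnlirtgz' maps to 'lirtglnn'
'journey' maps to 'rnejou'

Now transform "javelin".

The transformation: delete the last character, then move the first 3 characters to the end (rotate left by 3).
Starting from "javelin": after the first operation, "javeli"; after the second, "elijav".

elijav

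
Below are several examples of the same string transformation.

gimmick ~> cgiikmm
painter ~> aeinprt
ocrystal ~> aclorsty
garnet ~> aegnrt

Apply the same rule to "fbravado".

The transformation: sort the characters into alphabetical order.
Doing the same to "fbravado": "aabdforv".

aabdforv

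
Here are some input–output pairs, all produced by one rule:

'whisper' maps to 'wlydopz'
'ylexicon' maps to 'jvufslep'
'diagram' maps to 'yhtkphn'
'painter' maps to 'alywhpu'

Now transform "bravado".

Looking at the pairs, the operation is to move the last 3 characters to the front (rotate right by 3), then shift every letter 7 places forward in the alphabet (wrapping around).
For "bravado", step one produces "adobrav"; step two turns that into "hkviyhc".
(Check on "painter": → "terpain" → "alywhpu" ✓)

hkviyhc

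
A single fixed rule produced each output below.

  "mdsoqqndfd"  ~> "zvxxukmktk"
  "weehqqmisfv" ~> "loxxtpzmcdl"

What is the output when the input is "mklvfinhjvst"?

The transformation: shift every letter 7 places forward in the alphabet (wrapping around), then move the first 2 characters to the end (rotate left by 2).
On "mklvfinhjvst" that produces "scmpuoqczatr".

scmpuoqczatr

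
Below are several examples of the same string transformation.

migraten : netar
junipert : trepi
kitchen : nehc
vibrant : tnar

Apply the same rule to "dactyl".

What's happening: reverse the string, then delete the last 3 characters.
On "dactyl" that produces "lyt".

lyt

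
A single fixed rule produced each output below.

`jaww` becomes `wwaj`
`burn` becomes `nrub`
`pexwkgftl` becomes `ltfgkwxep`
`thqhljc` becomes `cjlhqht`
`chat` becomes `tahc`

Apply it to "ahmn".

nmha

Each output is the input with this applied: reverse the string.
"ahmn" → "nmha".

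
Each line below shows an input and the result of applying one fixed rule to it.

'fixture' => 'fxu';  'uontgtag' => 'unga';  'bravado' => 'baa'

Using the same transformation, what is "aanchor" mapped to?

anh

The rule is to swap each adjacent pair of characters (1↔2, 3↔4, ...), then keep every other character starting from the second (positions 2nd, 4th, 6th, ...).
On "aanchor": the first step gives "aacnohr", and the second then gives "anh".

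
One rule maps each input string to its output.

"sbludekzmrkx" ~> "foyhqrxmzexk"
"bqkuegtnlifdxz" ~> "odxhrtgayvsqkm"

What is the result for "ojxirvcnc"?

bwkveipap

The rule is to shift every letter 13 places forward in the alphabet (wrapping around) — i.e. ROT13.
On "ojxirvcnc" that produces "bwkveipap".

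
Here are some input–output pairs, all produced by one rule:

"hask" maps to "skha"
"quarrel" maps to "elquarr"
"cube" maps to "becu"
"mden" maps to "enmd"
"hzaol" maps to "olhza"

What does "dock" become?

The pattern: move the last 2 characters to the front (rotate right by 2).
On "dock" that produces "ckdo".

ckdo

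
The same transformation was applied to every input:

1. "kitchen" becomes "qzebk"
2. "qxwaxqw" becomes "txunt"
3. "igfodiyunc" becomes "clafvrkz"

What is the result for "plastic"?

xpqfz

In each case the input is transformed by: delete the first 2 characters, then shift every letter 3 places backward in the alphabet (wrapping around).
Starting from "plastic": after the first operation, "astic"; after the second, "xpqfz".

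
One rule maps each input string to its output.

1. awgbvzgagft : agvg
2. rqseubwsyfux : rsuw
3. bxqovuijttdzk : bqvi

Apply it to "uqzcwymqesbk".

uzwm

What's happening: keep every other character starting from the first (positions 1st, 3rd, 5th, ...), then keep only the first 4 characters.
Working it through for "uqzcwymqesbk": intermediate "uzwmeb", final "uzwm".
(Check on "awgbvzgagft": → "agvggt" → "agvg" ✓)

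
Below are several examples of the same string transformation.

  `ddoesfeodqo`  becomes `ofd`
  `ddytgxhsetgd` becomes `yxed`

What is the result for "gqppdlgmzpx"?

Looking at the pairs, the operation is to keep one character in every 3, starting at position 3 (positions 3rd, 6th, 9th, ...).
Applying that to "gqppdlgmzpx" gives "plz".

plz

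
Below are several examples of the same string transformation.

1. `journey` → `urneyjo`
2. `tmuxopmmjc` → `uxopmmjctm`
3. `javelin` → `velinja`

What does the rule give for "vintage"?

ntagevi

The rule is to move the first 2 characters to the end (rotate left by 2).
"vintage" → "ntagevi".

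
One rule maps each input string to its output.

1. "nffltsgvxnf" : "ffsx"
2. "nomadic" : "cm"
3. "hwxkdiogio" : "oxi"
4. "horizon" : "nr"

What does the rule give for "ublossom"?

Looking at the pairs, the operation is to move the last 2 characters to the front (rotate right by 2), then keep one character in every 3, starting at position 2 (positions 2nd, 5th, 8th, ...).
"ublossom" → "omubloss" → "mls".

mls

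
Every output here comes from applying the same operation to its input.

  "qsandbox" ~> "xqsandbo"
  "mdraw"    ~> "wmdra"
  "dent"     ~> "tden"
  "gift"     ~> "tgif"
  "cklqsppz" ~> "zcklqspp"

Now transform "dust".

tdus

Looking at the pairs, the operation is to move the last character to the front.
For "dust" the result is "tdus".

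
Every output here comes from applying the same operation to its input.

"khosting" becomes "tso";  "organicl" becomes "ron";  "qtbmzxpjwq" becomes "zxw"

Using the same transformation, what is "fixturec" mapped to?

xut

The rule is to sort the characters into reverse alphabetical order, then keep only the first 3 characters.
For "fixturec", step one produces "xutrifec"; step two turns that into "xut".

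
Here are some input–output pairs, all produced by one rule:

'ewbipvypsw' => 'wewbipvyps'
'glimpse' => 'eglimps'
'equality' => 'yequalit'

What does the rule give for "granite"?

egranit

The rule is to move the last character to the front.
On "granite" that produces "egranit".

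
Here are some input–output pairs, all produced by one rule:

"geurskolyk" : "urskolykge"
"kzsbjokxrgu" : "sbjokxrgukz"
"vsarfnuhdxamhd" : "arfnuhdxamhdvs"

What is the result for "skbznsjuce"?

Rule — move the first 2 characters to the end (rotate left by 2).
For "skbznsjuce" the result is "bznsjucesk".

bznsjucesk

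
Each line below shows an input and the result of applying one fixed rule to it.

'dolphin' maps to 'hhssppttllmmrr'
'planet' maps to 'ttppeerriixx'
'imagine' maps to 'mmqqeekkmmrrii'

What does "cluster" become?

Looking at the pairs, the operation is to shift every letter 4 places forward in the alphabet (wrapping around), then double every character.
"cluster" → "ggppyywwxxiivv".

ggppyywwxxiivv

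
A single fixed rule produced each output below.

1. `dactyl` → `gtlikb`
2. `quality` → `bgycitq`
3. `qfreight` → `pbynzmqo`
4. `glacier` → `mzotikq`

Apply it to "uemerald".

The pattern: shift every letter 8 places forward in the alphabet (wrapping around), then move the last 2 characters to the front (rotate right by 2).
"uemerald" → "cmumzitl" → "tlcmumzi".

tlcmumzi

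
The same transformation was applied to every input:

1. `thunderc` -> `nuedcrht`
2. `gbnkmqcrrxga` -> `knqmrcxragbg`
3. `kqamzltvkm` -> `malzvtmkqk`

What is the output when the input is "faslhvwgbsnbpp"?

lsvhgwsbbnppaf

The pattern: swap each adjacent pair of characters (1↔2, 3↔4, ...), then move the first 2 characters to the end (rotate left by 2).
Starting from "faslhvwgbsnbpp": after the first operation, "aflsvhgwsbbnpp"; after the second, "lsvhgwsbbnppaf".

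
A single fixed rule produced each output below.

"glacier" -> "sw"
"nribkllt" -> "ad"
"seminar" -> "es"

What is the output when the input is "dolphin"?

The transformation: shift every letter 8 places backward in the alphabet (wrapping around), then keep one character in every 3, starting at position 3 (positions 3rd, 6th, 9th, ...).
On "dolphin" that produces "da".

da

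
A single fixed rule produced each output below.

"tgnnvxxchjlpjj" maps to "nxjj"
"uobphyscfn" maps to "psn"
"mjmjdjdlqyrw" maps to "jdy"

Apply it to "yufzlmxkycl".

The transformation: delete the first 3 characters, then keep one character in every 3, starting at position 1 (positions 1st, 4th, 7th, ...).
For "yufzlmxkycl" the result is "zxc".

zxc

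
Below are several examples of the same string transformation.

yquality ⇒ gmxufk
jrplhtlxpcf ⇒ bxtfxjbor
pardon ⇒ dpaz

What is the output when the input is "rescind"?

Each output is the input with this applied: delete the first 2 characters, then shift every letter 12 places forward in the alphabet (wrapping around).
Applying both steps to "rescind": "scind", then "eouzp".

eouzp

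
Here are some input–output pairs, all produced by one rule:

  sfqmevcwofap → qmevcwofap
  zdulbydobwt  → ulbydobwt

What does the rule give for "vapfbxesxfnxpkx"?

pfbxesxfnxpkx

In each case the input is transformed by: delete the first 2 characters.
So "vapfbxesxfnxpkx" becomes "pfbxesxfnxpkx".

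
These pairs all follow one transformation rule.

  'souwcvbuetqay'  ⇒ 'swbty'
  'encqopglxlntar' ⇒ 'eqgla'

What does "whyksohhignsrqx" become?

wkhgr

The pattern: keep one character in every 3, starting at position 1 (positions 1st, 4th, 7th, ...).
On "whyksohhignsrqx" that produces "wkhgr".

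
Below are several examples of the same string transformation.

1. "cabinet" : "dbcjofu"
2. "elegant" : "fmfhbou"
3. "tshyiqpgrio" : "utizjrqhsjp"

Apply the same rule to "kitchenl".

ljudifom

Each output is the input with this applied: shift every letter 1 place forward in the alphabet (wrapping around).
For "kitchenl" the result is "ljudifom".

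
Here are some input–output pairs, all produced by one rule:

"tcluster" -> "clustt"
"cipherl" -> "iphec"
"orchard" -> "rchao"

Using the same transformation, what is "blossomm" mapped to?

lossob

Each output is the input with this applied: delete the last 2 characters, then move the first character to the end.
On "blossomm" that produces "lossob".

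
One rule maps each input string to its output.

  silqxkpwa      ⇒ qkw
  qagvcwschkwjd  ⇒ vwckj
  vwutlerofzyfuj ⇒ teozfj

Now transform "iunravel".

rvl

The pattern: delete the first 2 characters, then keep every other character starting from the second (positions 2nd, 4th, 6th, ...).
"iunravel" → "nravel" → "rvl".
(Check on "qagvcwschkwjd": → "gvcwschkwjd" → "vwckj" ✓)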